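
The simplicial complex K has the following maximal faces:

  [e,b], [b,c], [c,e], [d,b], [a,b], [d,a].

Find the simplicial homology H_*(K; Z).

Take the total order a < b < c < d < e on the vertex set. Then K (dimension 1) consists of the simplices:

  0-simplices (5): a, b, c, d, e
  1-simplices (6): ab, ad, bc, bd, be, ce

Hence C_0 ≅ Z^5, C_1 ≅ Z^6.

Boundary ∂_1: C_1 → C_0 is given by ∂[p,q] = [q] − [p]. For instance
  ∂ad = d − a.
This gives a 5×6 integer matrix of rank 4; reducing to Smith normal form yields diagonal entries (1,1,1,1).

Reading off H_k = ker ∂_k / im ∂_{k+1}:

  H_0: rank C_0 − rank ∂_1 = 5 − 4 = 1, and the invariant factors of ∂_1 are all 1, so H_0 ≅ Z.
  H_1: rank ker ∂_1 − rank ∂_2 = (6 − 4) − 0 = 2, and there is no ∂_2, so H_1 ≅ Z^2.

As a check, the Euler characteristic is 5 − 6 = -1, which agrees with 1 − 2 = -1.

H_0 ≅ Z,  H_1 ≅ Z^2.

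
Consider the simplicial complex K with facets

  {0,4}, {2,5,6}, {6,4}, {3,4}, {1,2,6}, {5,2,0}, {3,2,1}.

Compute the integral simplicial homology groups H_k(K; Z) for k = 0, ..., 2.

H_0 = Z,  H_1 = Z^2,  H_2 = 0.

Fix the vertex order 0 < 1 < 2 < 3 < 4 < 5 < 6 and write every simplex with vertices in increasing order. Then dim K = 2 and the simplices of K are:

  0-simplices (7): [0], [1], [2], [3], [4], [5], [6]
  1-simplices (12): [0,2], [0,4], [0,5], [1,2], [1,3], [1,6], [2,3], [2,5], [2,6], [3,4], [4,6], [5,6]
  2-simplices (4): [0,2,5], [1,2,3], [1,2,6], [2,5,6]

so the chain groups are C_0 ≅ Z^7, C_1 ≅ Z^12, C_2 ≅ Z^4.

∂_1: C_1 → C_0 is given by ∂[p,q] = [q] − [p]. For instance
  ∂[1,2] = [2] − [1].
This gives a 7×12 integer matrix of rank 6; reducing to Smith normal form yields diagonal entries (1,1,1,1,1,1).

Boundary ∂_2: C_2 → C_1 maps a triangle to the signed sum of its edges. For instance
  ∂[1,2,6] = [2,6] − [1,6] + [1,2],
  ∂[0,2,5] = [2,5] − [0,5] + [0,2].
This gives a 12×4 integer matrix of rank 4; reducing to Smith normal form yields diagonal entries (1,1,1,1).

Computing H_k = (kernel of ∂_k) / (image of ∂_{k+1}):

  H_0: rank C_0 − rank ∂_1 = 7 − 6 = 1, and the invariant factors of ∂_1 are all 1, so H_0 ≅ Z.
  H_1: rank ker ∂_1 − rank ∂_2 = (12 − 6) − 4 = 2, and the invariant factors of ∂_2 are all 1, so H_1 ≅ Z^2.
  H_2: rank ker ∂_2 − rank ∂_3 = (4 − 4) − 0 = 0, and there is no ∂_3, so H_2 ≅ 0.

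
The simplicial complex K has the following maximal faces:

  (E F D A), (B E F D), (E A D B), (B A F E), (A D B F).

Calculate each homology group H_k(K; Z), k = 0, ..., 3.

Fix the vertex order A < B < D < E < F and write every simplex with vertices in increasing order. Then dim K = 3 and the simplices of K are:

  0-simplices (5): A, B, D, E, F
  1-simplices (10): AB, AD, AE, AF, BD, BE, BF, DE, DF, EF
  2-simplices (10): ABD, ABE, ABF, ADE, ADF, AEF, BDE, BDF, BEF, DEF
  3-simplices (5): ABDE, ABDF, ABEF, ADEF, BDEF

giving chain groups C_0 ≅ Z^5, C_1 ≅ Z^10, C_2 ≅ Z^10, C_3 ≅ Z^5.

∂_1: C_1 → C_0 sends each edge [p,q] (with p < q) to q − p. For instance
  ∂BF = F − B.
As a 5×10 matrix over Z this has rank 4, with invariant factors (1,1,1,1).

∂_2: C_2 → C_1 sends each 2-simplex [p,q,r] to [q,r] − [p,r] + [p,q]. For instance
  ∂ABE = BE − AE + AB,
  ∂BDF = DF − BF + BD.
This gives a 10×10 integer matrix of rank 6; reducing to Smith normal form yields diagonal entries (1,1,1,1,1,1).

Boundary ∂_3: C_3 → C_2 sends each 3-simplex σ to the alternating sum Σ_i (−1)^i (σ with its i-th vertex removed). For instance
  ∂BDEF = DEF − BEF + BDF − BDE,
  ∂ABDE = BDE − ADE + ABE − ABD.
The resulting 10×5 matrix has rank 4, and its Smith normal form has invariant factors (1,1,1,1).

Now H_k = ker ∂_k / im ∂_{k+1}, so:

  H_0: rank C_0 − rank ∂_1 = 5 − 4 = 1, and the invariant factors of ∂_1 are all 1, so H_0 ≅ Z.
  H_1: rank ker ∂_1 − rank ∂_2 = (10 − 4) − 6 = 0, and the invariant factors of ∂_2 are all 1, so H_1 ≅ 0.
  H_2: rank ker ∂_2 − rank ∂_3 = (10 − 6) − 4 = 0, and the invariant factors of ∂_3 are all 1, so H_2 ≅ 0.
  H_3: rank ker ∂_3 − rank ∂_4 = (5 − 4) − 0 = 1, and there is no ∂_4, so H_3 ≅ Z.

As a check, the Euler characteristic is 5 − 10 + 10 − 5 = 0, which agrees with 1 − 0 + 0 − 1 = 0.
(K is a triangulation of the 3-sphere S^3.)

H_0 ≅ Z,  H_1 = 0,  H_2 = 0,  H_3 ≅ Z.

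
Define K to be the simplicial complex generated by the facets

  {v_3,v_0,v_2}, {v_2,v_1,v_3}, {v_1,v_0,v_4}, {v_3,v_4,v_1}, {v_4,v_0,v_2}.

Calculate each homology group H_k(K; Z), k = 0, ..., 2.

H_0 ≅ Z,  H_1 ≅ Z,  H_2 = 0.

Take the total order v_0 < v_1 < v_2 < v_3 < v_4 on the vertex set. Then K (dimension 2) consists of the simplices:

  0-simplices (5): [v_0], [v_1], [v_2], [v_3], [v_4]
  1-simplices (10): [v_0,v_1], [v_0,v_2], [v_0,v_3], [v_0,v_4], [v_1,v_2], [v_1,v_3], [v_1,v_4], [v_2,v_3], [v_2,v_4], [v_3,v_4]
  2-simplices (5): [v_0,v_1,v_4], [v_0,v_2,v_3], [v_0,v_2,v_4], [v_1,v_2,v_3], [v_1,v_3,v_4]

so the chain groups are C_0 ≅ Z^5, C_1 ≅ Z^10, C_2 ≅ Z^5.

∂_1: C_1 → C_0 maps an edge to its endpoints' difference, ∂[p,q] = q − p.
The 5×10 boundary matrix has rank 4 and Smith normal form diag(1,1,1,1).

∂_2: C_2 → C_1 sends each 2-simplex [p,q,r] to [q,r] − [p,r] + [p,q]. For instance
  ∂[v_1,v_3,v_4] = [v_3,v_4] − [v_1,v_4] + [v_1,v_3],
  ∂[v_0,v_2,v_3] = [v_2,v_3] − [v_0,v_3] + [v_0,v_2].
As a 10×5 matrix over Z this has rank 5, with invariant factors (1,1,1,1,1).

Reading off H_k = ker ∂_k / im ∂_{k+1}:

  H_0: rank C_0 − rank ∂_1 = 5 − 4 = 1, and the invariant factors of ∂_1 are all 1, so H_0 ≅ Z.
  H_1: rank ker ∂_1 − rank ∂_2 = (10 − 4) − 5 = 1, and the invariant factors of ∂_2 are all 1, so H_1 ≅ Z.
  H_2: rank ker ∂_2 − rank ∂_3 = (5 − 5) − 0 = 0, and there is no ∂_3, so H_2 ≅ 0.

(K is a triangulation of the Möbius band.)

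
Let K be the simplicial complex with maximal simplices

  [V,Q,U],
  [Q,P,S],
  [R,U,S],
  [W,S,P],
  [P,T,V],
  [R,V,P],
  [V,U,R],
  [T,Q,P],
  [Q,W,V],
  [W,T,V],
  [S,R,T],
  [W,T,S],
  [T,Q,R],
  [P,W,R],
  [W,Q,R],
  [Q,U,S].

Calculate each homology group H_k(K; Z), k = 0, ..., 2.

Order the vertices as P < Q < R < S < T < U < V < W. Listing each simplex with vertices in this order, K has dimension 2 with simplices:

  0-simplices (8): P, Q, R, S, T, U, V, W
  1-simplices (24): PQ, PR, PS, PT, PV, PW, QR, QS, QT, QU, QV, QW, RS, RT, RU, RV, RW, ST, SU, SW, TV, TW, UV, VW
  2-simplices (16): PQS, PQT, PRV, PRW, PSW, PTV, QRT, QRW, QSU, QUV, QVW, RST, RSU, RUV, STW, TVW

giving chain groups C_0 ≅ Z^8, C_1 ≅ Z^24, C_2 ≅ Z^16.

The boundary map ∂_1: C_1 → C_0 sends each edge [p,q] (with p < q) to q − p.
As a 8×24 matrix over Z this has rank 7, with invariant factors (1,1,1,1,1,1,1).

Boundary ∂_2: C_2 → C_1 acts by ∂[p,q,r] = [q,r] − [p,r] + [p,q]. For instance
  ∂QUV = UV − QV + QU,
  ∂PQT = QT − PT + PQ.
This gives a 24×16 integer matrix of rank 15; reducing to Smith normal form yields diagonal entries (1,1,1,1,1,1,1,1,1,1,1,1,1,1,1).

From H_k ≅ ker(∂_k) / im(∂_{k+1}) we obtain:

  H_0: rank C_0 − rank ∂_1 = 8 − 7 = 1, and the invariant factors of ∂_1 are all 1, so H_0 = Z.
  H_1: rank ker ∂_1 − rank ∂_2 = (24 − 7) − 15 = 2, and the invariant factors of ∂_2 are all 1, so H_1 = Z^2.
  H_2: rank ker ∂_2 − rank ∂_3 = (16 − 15) − 0 = 1, and there is no ∂_3, so H_2 = Z.

H_0 ≅ Z,  H_1 ≅ Z^2,  H_2 ≅ Z.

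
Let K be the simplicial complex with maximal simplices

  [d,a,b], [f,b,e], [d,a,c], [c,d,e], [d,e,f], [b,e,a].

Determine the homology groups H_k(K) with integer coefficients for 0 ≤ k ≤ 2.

H_0 = Z,  H_1 = Z,  H_2 = 0.

We work with the vertex ordering a < b < c < d < e < f. The simplices of K, each written with vertices in increasing order, are:

  0-simplices (6): a, b, c, d, e, f
  1-simplices (12): ab, ac, ad, ae, bd, be, bf, cd, ce, de, df, ef
  2-simplices (6): abd, abe, acd, bef, cde, def

so the chain groups are C_0 ≅ Z^6, C_1 ≅ Z^12, C_2 ≅ Z^6.

∂_1: C_1 → C_0 maps an edge to its endpoints' difference, ∂[p,q] = q − p.
As a 6×12 matrix over Z this has rank 5, with invariant factors (1,1,1,1,1).

The boundary map ∂_2: C_2 → C_1 sends each 2-simplex [p,q,r] to [q,r] − [p,r] + [p,q]. For instance
  ∂bef = ef − bf + be,
  ∂cde = de − ce + cd.
As a 12×6 matrix over Z this has rank 6, with invariant factors (1,1,1,1,1,1).

Reading off H_k = ker ∂_k / im ∂_{k+1}:

  H_0: rank C_0 − rank ∂_1 = 6 − 5 = 1, and the invariant factors of ∂_1 are all 1, so H_0 = Z.
  H_1: rank ker ∂_1 − rank ∂_2 = (12 − 5) − 6 = 1, and the invariant factors of ∂_2 are all 1, so H_1 = Z.
  H_2: rank ker ∂_2 − rank ∂_3 = (6 − 6) − 0 = 0, and there is no ∂_3, so H_2 = 0.

As a check, the Euler characteristic is 6 − 12 + 6 = 0, which agrees with 1 − 1 + 0 = 0.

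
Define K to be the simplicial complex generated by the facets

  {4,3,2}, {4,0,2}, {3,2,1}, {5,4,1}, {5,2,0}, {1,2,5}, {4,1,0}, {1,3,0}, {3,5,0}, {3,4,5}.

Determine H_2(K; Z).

H_2 = 0.

Order the vertices as 0 < 1 < 2 < 3 < 4 < 5. Listing each simplex with vertices in this order, K has dimension 2 with simplices:

  0-simplices (6): [0], [1], [2], [3], [4], [5]
  1-simplices (15): [0,1], [0,2], [0,3], [0,4], [0,5], [1,2], [1,3], [1,4], [1,5], [2,3], [2,4], [2,5], [3,4], [3,5], [4,5]
  2-simplices (10): [0,1,3], [0,1,4], [0,2,4], [0,2,5], [0,3,5], [1,2,3], [1,2,5], [1,4,5], [2,3,4], [3,4,5]

so the chain groups are C_0 ≅ Z^6, C_1 ≅ Z^15, C_2 ≅ Z^10.

The boundary map ∂_1: C_1 → C_0 maps an edge to its endpoints' difference, ∂[p,q] = q − p.
The resulting 6×15 matrix has rank 5, and its Smith normal form has invariant factors (1,1,1,1,1).

The boundary map ∂_2: C_2 → C_1 maps a triangle to the signed sum of its edges. For instance
  ∂[0,2,4] = [2,4] − [0,4] + [0,2],
  ∂[3,4,5] = [4,5] − [3,5] + [3,4].
As a 15×10 matrix over Z this has rank 10, with invariant factors (1,1,1,1,1,1,1,1,1,2).

Computing H_k = (kernel of ∂_k) / (image of ∂_{k+1}):

  H_2: rank ker ∂_2 − rank ∂_3 = (10 − 10) − 0 = 0, and there is no ∂_3, so H_2 = 0.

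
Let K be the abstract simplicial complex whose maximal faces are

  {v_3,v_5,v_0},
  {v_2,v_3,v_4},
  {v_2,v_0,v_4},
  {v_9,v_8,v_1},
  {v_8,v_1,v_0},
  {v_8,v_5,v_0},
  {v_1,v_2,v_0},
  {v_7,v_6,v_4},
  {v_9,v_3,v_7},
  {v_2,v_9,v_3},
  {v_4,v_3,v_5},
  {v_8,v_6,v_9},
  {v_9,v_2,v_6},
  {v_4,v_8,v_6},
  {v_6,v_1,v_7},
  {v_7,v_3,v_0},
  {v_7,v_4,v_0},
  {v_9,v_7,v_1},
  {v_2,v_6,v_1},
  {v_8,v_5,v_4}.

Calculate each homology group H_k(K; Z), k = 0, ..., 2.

Fix the vertex order v_0 < v_1 < v_2 < v_3 < v_4 < v_5 < v_6 < v_7 < v_8 < v_9 and write every simplex with vertices in increasing order. Then dim K = 2 and the simplices of K are:

  0-simplices (10): [v_0], [v_1], [v_2], [v_3], [v_4], [v_5], [v_6], [v_7], [v_8], [v_9]
  1-simplices (30): (30 of them)
  2-simplices (20): (20 of them)

Hence C_0 ≅ Z^10, C_1 ≅ Z^30, C_2 ≅ Z^20.

Boundary ∂_1: C_1 → C_0 is given by ∂[p,q] = [q] − [p]. For instance
  ∂[v_2,v_9] = [v_9] − [v_2].
As a 10×30 matrix over Z this has rank 9, with invariant factors (1,1,1,1,1,1,1,1,1).

Boundary ∂_2: C_2 → C_1 maps a triangle to the signed sum of its edges. For instance
  ∂[v_0,v_5,v_8] = [v_5,v_8] − [v_0,v_8] + [v_0,v_5],
  ∂[v_0,v_3,v_7] = [v_3,v_7] − [v_0,v_7] + [v_0,v_3].
The resulting 30×20 matrix has rank 20, and its Smith normal form has invariant factors (1,1,1,1,1,1,1,1,1,1,1,1,1,1,1,1,1,1,1,2).

Computing H_k = (kernel of ∂_k) / (image of ∂_{k+1}):

  H_0: rank C_0 − rank ∂_1 = 10 − 9 = 1, and the invariant factors of ∂_1 are all 1, so H_0 = Z.
  H_1: rank ker ∂_1 − rank ∂_2 = (30 − 9) − 20 = 1, and ∂_2 has invariant factor 2 > 1, so H_1 = Z ⊕ Z/2Z.
  H_2: rank ker ∂_2 − rank ∂_3 = (20 − 20) − 0 = 0, and there is no ∂_3, so H_2 = 0.

As a check, the Euler characteristic is 10 − 30 + 20 = 0, which agrees with 1 − 1 + 0 = 0.

H_0 ≅ Z,  H_1 ≅ Z ⊕ Z/2Z,  H_2 = 0.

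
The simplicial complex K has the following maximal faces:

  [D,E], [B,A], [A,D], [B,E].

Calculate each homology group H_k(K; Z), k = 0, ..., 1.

H_0 = Z,  H_1 = Z.

Fix the vertex order A < B < D < E and write every simplex with vertices in increasing order. Then dim K = 1 and the simplices of K are:

  0-simplices (4): A, B, D, E
  1-simplices (4): AB, AD, BE, DE

Hence C_0 ≅ Z^4, C_1 ≅ Z^4.

Boundary ∂_1: C_1 → C_0 maps an edge to its endpoints' difference, ∂[p,q] = q − p.
The resulting 4×4 matrix has rank 3, and its Smith normal form has invariant factors (1,1,1).

From H_k ≅ ker(∂_k) / im(∂_{k+1}) we obtain:

  H_0: rank C_0 − rank ∂_1 = 4 − 3 = 1, and the invariant factors of ∂_1 are all 1, so H_0 ≅ Z.
  H_1: rank ker ∂_1 − rank ∂_2 = (4 − 3) − 0 = 1, and there is no ∂_2, so H_1 ≅ Z.

As a check, the Euler characteristic is 4 − 4 = 0, which agrees with 1 − 1 = 0.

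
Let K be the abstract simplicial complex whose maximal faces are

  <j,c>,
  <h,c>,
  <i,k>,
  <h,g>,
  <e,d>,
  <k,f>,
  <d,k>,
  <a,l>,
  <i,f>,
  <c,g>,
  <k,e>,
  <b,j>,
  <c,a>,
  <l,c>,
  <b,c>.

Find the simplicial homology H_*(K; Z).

Order the vertices as a < b < c < d < e < f < g < h < i < j < k < l. Listing each simplex with vertices in this order, K has dimension 1 with simplices:

  0-simplices (12): a, b, c, d, e, f, g, h, i, j, k, l
  1-simplices (15): ac, al, bc, bj, cg, ch, cj, cl, de, dk, ek, fi, fk, gh, ik

giving chain groups C_0 ≅ Z^12, C_1 ≅ Z^15.

Boundary ∂_1: C_1 → C_0 is given by ∂[p,q] = [q] − [p]. For instance
  ∂dk = k − d.
The 12×15 boundary matrix has rank 10 and Smith normal form diag(1,1,1,1,1,1,1,1,1,1).

Reading off H_k = ker ∂_k / im ∂_{k+1}:

  H_0: rank C_0 − rank ∂_1 = 12 − 10 = 2, and the invariant factors of ∂_1 are all 1, so H_0 ≅ Z^2.
  H_1: rank ker ∂_1 − rank ∂_2 = (15 − 10) − 0 = 5, and there is no ∂_2, so H_1 ≅ Z^5.

As a check, the Euler characteristic is 12 − 15 = -3, which agrees with 2 − 5 = -3.
(K is a triangulation of the disjoint union of a wedge of 2 circles and a wedge of 3 circles.)

H_0 = Z^2,  H_1 = Z^5.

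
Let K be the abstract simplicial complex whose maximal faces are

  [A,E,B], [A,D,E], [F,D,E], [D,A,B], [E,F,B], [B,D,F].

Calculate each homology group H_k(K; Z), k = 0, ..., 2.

H_0 ≅ Z,  H_1 = 0,  H_2 ≅ Z.

K has 5 vertices, 9 edges, 6 triangles.
rank ∂_0 = 0, rank ∂_1 = 4 ⇒ b_0 = 5 − 0 − 4 = 1; all invariant factors of ∂_1 are 1 so no torsion. So H_0 ≅ Z.
rank ∂_1 = 4, rank ∂_2 = 5 ⇒ b_1 = 9 − 4 − 5 = 0; all invariant factors of ∂_2 are 1 so no torsion. So H_1 ≅ 0.
rank ∂_2 = 5, rank ∂_3 = 0 ⇒ b_2 = 6 − 5 − 0 = 1. So H_2 ≅ Z.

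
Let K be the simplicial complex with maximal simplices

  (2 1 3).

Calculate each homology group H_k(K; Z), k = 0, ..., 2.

H_0 ≅ Z,  H_1 = 0,  H_2 = 0.

Take the total order 1 < 2 < 3 on the vertex set. Then K (dimension 2) consists of the simplices:

  0-simplices (3): [1], [2], [3]
  1-simplices (3): [1,2], [1,3], [2,3]
  2-simplices (1): [1,2,3]

giving chain groups C_0 ≅ Z^3, C_1 ≅ Z^3, C_2 ≅ Z^1.

Boundary ∂_1: C_1 → C_0 maps an edge to its endpoints' difference, ∂[p,q] = q − p. For instance
  ∂[1,2] = [2] − [1].
This gives a 3×3 integer matrix of rank 2; reducing to Smith normal form yields diagonal entries (1,1).

∂_2: C_2 → C_1 acts by ∂[p,q,r] = [q,r] − [p,r] + [p,q]. For instance
  ∂[1,2,3] = [2,3] − [1,3] + [1,2].
The resulting 3×1 matrix has rank 1, and its Smith normal form has invariant factors (1).

From H_k ≅ ker(∂_k) / im(∂_{k+1}) we obtain:

  H_0: rank C_0 − rank ∂_1 = 3 − 2 = 1, and the invariant factors of ∂_1 are all 1, so H_0 ≅ Z.
  H_1: rank ker ∂_1 − rank ∂_2 = (3 − 2) − 1 = 0, and the invariant factors of ∂_2 are all 1, so H_1 ≅ 0.
  H_2: rank ker ∂_2 − rank ∂_3 = (1 − 1) − 0 = 0, and there is no ∂_3, so H_2 ≅ 0.

(K is a triangulation of the 2-simplex.)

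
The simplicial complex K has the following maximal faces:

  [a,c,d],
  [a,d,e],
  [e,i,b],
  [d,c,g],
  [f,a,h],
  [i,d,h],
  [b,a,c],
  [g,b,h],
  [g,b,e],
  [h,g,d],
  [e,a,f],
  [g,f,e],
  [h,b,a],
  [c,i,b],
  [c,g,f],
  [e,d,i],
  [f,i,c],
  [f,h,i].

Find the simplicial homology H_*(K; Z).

H_0 ≅ Z,  H_1 ≅ Z^2,  H_2 ≅ Z.

K has 9 vertices, 27 edges, 18 triangles.
rank ∂_0 = 0, rank ∂_1 = 8 ⇒ b_0 = 9 − 0 − 8 = 1; all invariant factors of ∂_1 are 1 so no torsion. So H_0 ≅ Z.
rank ∂_1 = 8, rank ∂_2 = 17 ⇒ b_1 = 27 − 8 − 17 = 2; all invariant factors of ∂_2 are 1 so no torsion. So H_1 ≅ Z^2.
rank ∂_2 = 17, rank ∂_3 = 0 ⇒ b_2 = 18 − 17 − 0 = 1. So H_2 ≅ Z.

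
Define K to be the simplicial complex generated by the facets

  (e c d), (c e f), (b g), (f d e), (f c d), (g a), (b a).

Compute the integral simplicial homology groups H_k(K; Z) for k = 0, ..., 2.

H_0 = Z^2,  H_1 = Z,  H_2 = Z.

Take the total order a < b < c < d < e < f < g on the vertex set. Then K (dimension 2) consists of the simplices:

  0-simplices (7): a, b, c, d, e, f, g
  1-simplices (9): ab, ag, bg, cd, ce, cf, de, df, ef
  2-simplices (4): cde, cdf, cef, def

so the chain groups are C_0 ≅ Z^7, C_1 ≅ Z^9, C_2 ≅ Z^4.

The boundary map ∂_1: C_1 → C_0 is given by ∂[p,q] = [q] − [p].
The 7×9 boundary matrix has rank 5 and Smith normal form diag(1,1,1,1,1).

Boundary ∂_2: C_2 → C_1 sends each 2-simplex [p,q,r] to [q,r] − [p,r] + [p,q]. For instance
  ∂cde = de − ce + cd,
  ∂cdf = df − cf + cd.
The resulting 9×4 matrix has rank 3, and its Smith normal form has invariant factors (1,1,1).

Computing H_k = (kernel of ∂_k) / (image of ∂_{k+1}):

  H_0: rank C_0 − rank ∂_1 = 7 − 5 = 2, and the invariant factors of ∂_1 are all 1, so H_0 = Z^2.
  H_1: rank ker ∂_1 − rank ∂_2 = (9 − 5) − 3 = 1, and the invariant factors of ∂_2 are all 1, so H_1 = Z.
  H_2: rank ker ∂_2 − rank ∂_3 = (4 − 3) − 0 = 1, and there is no ∂_3, so H_2 = Z.

(K is a triangulation of the disjoint union of the circle S^1 and the 2-sphere S^2.)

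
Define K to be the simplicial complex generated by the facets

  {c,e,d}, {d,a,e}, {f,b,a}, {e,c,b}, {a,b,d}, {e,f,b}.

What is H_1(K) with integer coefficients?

We work with the vertex ordering a < b < c < d < e < f. The simplices of K, each written with vertices in increasing order, are:

  0-simplices (6): a, b, c, d, e, f
  1-simplices (12): ab, ad, ae, af, bc, bd, be, bf, cd, ce, de, ef
  2-simplices (6): abd, abf, ade, bce, bef, cde

giving chain groups C_0 ≅ Z^6, C_1 ≅ Z^12, C_2 ≅ Z^6.

∂_1: C_1 → C_0 is given by ∂[p,q] = [q] − [p].
The 6×12 boundary matrix has rank 5 and Smith normal form diag(1,1,1,1,1).

The boundary map ∂_2: C_2 → C_1 maps a triangle to the signed sum of its edges. For instance
  ∂cde = de − ce + cd,
  ∂bce = ce − be + bc.
As a 12×6 matrix over Z this has rank 6, with invariant factors (1,1,1,1,1,1).

Now H_k = ker ∂_k / im ∂_{k+1}, so:

  H_1: rank ker ∂_1 − rank ∂_2 = (12 − 5) − 6 = 1, and the invariant factors of ∂_2 are all 1, so H_1 ≅ Z.

H_1 = Z.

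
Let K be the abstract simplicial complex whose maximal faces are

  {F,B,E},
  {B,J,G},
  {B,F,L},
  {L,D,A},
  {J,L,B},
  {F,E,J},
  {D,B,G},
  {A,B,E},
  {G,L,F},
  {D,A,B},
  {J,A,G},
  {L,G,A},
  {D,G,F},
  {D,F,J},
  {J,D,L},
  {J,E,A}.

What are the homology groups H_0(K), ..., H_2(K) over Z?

H_0 = Z,  H_1 = Z^2,  H_2 = Z.

K has 8 vertices, 24 edges, 16 triangles.
rank ∂_0 = 0, rank ∂_1 = 7 ⇒ b_0 = 8 − 0 − 7 = 1; all invariant factors of ∂_1 are 1 so no torsion. So H_0 = Z.
rank ∂_1 = 7, rank ∂_2 = 15 ⇒ b_1 = 24 − 7 − 15 = 2; all invariant factors of ∂_2 are 1 so no torsion. So H_1 = Z^2.
rank ∂_2 = 15, rank ∂_3 = 0 ⇒ b_2 = 16 − 15 − 0 = 1. So H_2 = Z.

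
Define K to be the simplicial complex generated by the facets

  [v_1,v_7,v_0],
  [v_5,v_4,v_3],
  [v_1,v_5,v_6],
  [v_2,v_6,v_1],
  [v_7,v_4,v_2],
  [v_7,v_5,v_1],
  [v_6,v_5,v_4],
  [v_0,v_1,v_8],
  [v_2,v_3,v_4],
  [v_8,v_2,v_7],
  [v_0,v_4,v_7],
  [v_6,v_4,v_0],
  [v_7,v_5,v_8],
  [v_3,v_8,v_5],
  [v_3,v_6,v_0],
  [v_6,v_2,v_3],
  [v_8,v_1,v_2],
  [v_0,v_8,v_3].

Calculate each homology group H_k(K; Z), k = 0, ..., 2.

Take the total order v_0 < v_1 < v_2 < v_3 < v_4 < v_5 < v_6 < v_7 < v_8 on the vertex set. Then K (dimension 2) consists of the simplices:

  0-simplices (9): [v_0], [v_1], [v_2], [v_3], [v_4], [v_5], [v_6], [v_7], [v_8]
  1-simplices (27): (27 of them)
  2-simplices (18): (18 of them)

Hence C_0 ≅ Z^9, C_1 ≅ Z^27, C_2 ≅ Z^18.

Boundary ∂_1: C_1 → C_0 is given by ∂[p,q] = [q] − [p]. For instance
  ∂[v_0,v_1] = [v_1] − [v_0].
The resulting 9×27 matrix has rank 8, and its Smith normal form has invariant factors (1,1,1,1,1,1,1,1).

∂_2: C_2 → C_1 maps a triangle to the signed sum of its edges. For instance
  ∂[v_3,v_4,v_5] = [v_4,v_5] − [v_3,v_5] + [v_3,v_4],
  ∂[v_1,v_2,v_6] = [v_2,v_6] − [v_1,v_6] + [v_1,v_2].
This gives a 27×18 integer matrix of rank 18; reducing to Smith normal form yields diagonal entries (1,1,1,1,1,1,1,1,1,1,1,1,1,1,1,1,1,2).

Reading off H_k = ker ∂_k / im ∂_{k+1}:

  H_0: rank C_0 − rank ∂_1 = 9 − 8 = 1, and the invariant factors of ∂_1 are all 1, so H_0 = Z.
  H_1: rank ker ∂_1 − rank ∂_2 = (27 − 8) − 18 = 1, and ∂_2 has invariant factor 2 > 1, so H_1 = Z ⊕ Z/2Z.
  H_2: rank ker ∂_2 − rank ∂_3 = (18 − 18) − 0 = 0, and there is no ∂_3, so H_2 = 0.

As a check, the Euler characteristic is 9 − 27 + 18 = 0, which agrees with 1 − 1 + 0 = 0.

H_0 = Z,  H_1 = Z ⊕ Z/2Z,  H_2 = 0.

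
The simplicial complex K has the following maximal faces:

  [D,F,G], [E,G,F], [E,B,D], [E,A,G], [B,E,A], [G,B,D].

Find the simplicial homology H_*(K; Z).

H_0 = Z,  H_1 = Z,  H_2 = 0.

We work with the vertex ordering A < B < D < E < F < G. The simplices of K, each written with vertices in increasing order, are:

  0-simplices (6): A, B, D, E, F, G
  1-simplices (12): AB, AE, AG, BD, BE, BG, DE, DF, DG, EF, EG, FG
  2-simplices (6): ABE, AEG, BDE, BDG, DFG, EFG

giving chain groups C_0 ≅ Z^6, C_1 ≅ Z^12, C_2 ≅ Z^6.

∂_1: C_1 → C_0 sends each edge [p,q] (with p < q) to q − p. For instance
  ∂FG = G − F.
The 6×12 boundary matrix has rank 5 and Smith normal form diag(1,1,1,1,1).

The boundary map ∂_2: C_2 → C_1 maps a triangle to the signed sum of its edges. For instance
  ∂EFG = FG − EG + EF,
  ∂ABE = BE − AE + AB.
The resulting 12×6 matrix has rank 6, and its Smith normal form has invariant factors (1,1,1,1,1,1).

Computing H_k = (kernel of ∂_k) / (image of ∂_{k+1}):

  H_0: rank C_0 − rank ∂_1 = 6 − 5 = 1, and the invariant factors of ∂_1 are all 1, so H_0 ≅ Z.
  H_1: rank ker ∂_1 − rank ∂_2 = (12 − 5) − 6 = 1, and the invariant factors of ∂_2 are all 1, so H_1 ≅ Z.
  H_2: rank ker ∂_2 − rank ∂_3 = (6 − 6) − 0 = 0, and there is no ∂_3, so H_2 ≅ 0.

As a check, the Euler characteristic is 6 − 12 + 6 = 0, which agrees with 1 − 1 + 0 = 0.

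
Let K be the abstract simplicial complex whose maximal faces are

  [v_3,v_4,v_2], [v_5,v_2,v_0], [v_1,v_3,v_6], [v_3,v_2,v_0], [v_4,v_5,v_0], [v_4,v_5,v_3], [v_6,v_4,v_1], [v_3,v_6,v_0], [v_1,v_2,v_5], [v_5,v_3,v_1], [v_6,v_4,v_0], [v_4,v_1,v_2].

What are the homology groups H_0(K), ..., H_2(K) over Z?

H_0 = Z,  H_1 = Z/2Z,  H_2 = 0.

Order the vertices as v_0 < v_1 < v_2 < v_3 < v_4 < v_5 < v_6. Listing each simplex with vertices in this order, K has dimension 2 with simplices:

  0-simplices (7): [v_0], [v_1], [v_2], [v_3], [v_4], [v_5], [v_6]
  1-simplices (18): (18 of them)
  2-simplices (12): (12 of them)

Hence C_0 ≅ Z^7, C_1 ≅ Z^18, C_2 ≅ Z^12.

Boundary ∂_1: C_1 → C_0 sends each edge [p,q] (with p < q) to q − p.
As a 7×18 matrix over Z this has rank 6, with invariant factors (1,1,1,1,1,1).

∂_2: C_2 → C_1 sends each 2-simplex [p,q,r] to [q,r] − [p,r] + [p,q]. For instance
  ∂[v_1,v_2,v_4] = [v_2,v_4] − [v_1,v_4] + [v_1,v_2],
  ∂[v_0,v_3,v_6] = [v_3,v_6] − [v_0,v_6] + [v_0,v_3].
The resulting 18×12 matrix has rank 12, and its Smith normal form has invariant factors (1,1,1,1,1,1,1,1,1,1,1,2).

Computing H_k = (kernel of ∂_k) / (image of ∂_{k+1}):

  H_0: rank C_0 − rank ∂_1 = 7 − 6 = 1, and the invariant factors of ∂_1 are all 1, so H_0 ≅ Z.
  H_1: rank ker ∂_1 − rank ∂_2 = (18 − 6) − 12 = 0, and ∂_2 has invariant factor 2 > 1, so H_1 ≅ Z/2Z.
  H_2: rank ker ∂_2 − rank ∂_3 = (12 − 12) − 0 = 0, and there is no ∂_3, so H_2 ≅ 0.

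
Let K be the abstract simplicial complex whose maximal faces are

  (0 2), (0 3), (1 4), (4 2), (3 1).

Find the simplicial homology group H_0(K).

Order the vertices as 0 < 1 < 2 < 3 < 4. Listing each simplex with vertices in this order, K has dimension 1 with simplices:

  0-simplices (5): [0], [1], [2], [3], [4]
  1-simplices (5): [0,2], [0,3], [1,3], [1,4], [2,4]

giving chain groups C_0 ≅ Z^5, C_1 ≅ Z^5.

∂_1: C_1 → C_0 is given by ∂[p,q] = [q] − [p]. For instance
  ∂[0,3] = [3] − [0].
As a 5×5 matrix over Z this has rank 4, with invariant factors (1,1,1,1).

From H_k ≅ ker(∂_k) / im(∂_{k+1}) we obtain:

  H_0: rank C_0 − rank ∂_1 = 5 − 4 = 1, and the invariant factors of ∂_1 are all 1, so H_0 = Z.

(K is a triangulation of the circle S^1.)

H_0 = Z.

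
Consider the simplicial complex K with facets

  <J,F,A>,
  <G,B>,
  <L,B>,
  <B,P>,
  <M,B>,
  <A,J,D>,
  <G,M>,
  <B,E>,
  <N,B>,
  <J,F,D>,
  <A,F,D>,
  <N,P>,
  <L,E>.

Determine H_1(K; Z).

We work with the vertex ordering A < B < D < E < F < G < J < L < M < N < P. The simplices of K, each written with vertices in increasing order, are:

  0-simplices (11): A, B, D, E, F, G, J, L, M, N, P
  1-simplices (15): AD, AF, AJ, BE, BG, BL, BM, BN, BP, DF, DJ, EL, FJ, GM, NP
  2-simplices (4): ADF, ADJ, AFJ, DFJ

so the chain groups are C_0 ≅ Z^11, C_1 ≅ Z^15, C_2 ≅ Z^4.

Boundary ∂_1: C_1 → C_0 is given by ∂[p,q] = [q] − [p].
As a 11×15 matrix over Z this has rank 9, with invariant factors (1,1,1,1,1,1,1,1,1).

The boundary map ∂_2: C_2 → C_1 maps a triangle to the signed sum of its edges. For instance
  ∂ADJ = DJ − AJ + AD,
  ∂ADF = DF − AF + AD.
This gives a 15×4 integer matrix of rank 3; reducing to Smith normal form yields diagonal entries (1,1,1).

Reading off H_k = ker ∂_k / im ∂_{k+1}:

  H_1: rank ker ∂_1 − rank ∂_2 = (15 − 9) − 3 = 3, and the invariant factors of ∂_2 are all 1, so H_1 = Z^3.

H_1 ≅ Z^3.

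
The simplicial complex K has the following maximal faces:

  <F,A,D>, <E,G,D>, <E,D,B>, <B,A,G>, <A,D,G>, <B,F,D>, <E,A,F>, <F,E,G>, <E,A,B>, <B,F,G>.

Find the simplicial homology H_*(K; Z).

H_0 = Z,  H_1 = Z/2,  H_2 = 0.

We work with the vertex ordering A < B < D < E < F < G. The simplices of K, each written with vertices in increasing order, are:

  0-simplices (6): A, B, D, E, F, G
  1-simplices (15): AB, AD, AE, AF, AG, BD, BE, BF, BG, DE, DF, DG, EF, EG, FG
  2-simplices (10): ABE, ABG, ADF, ADG, AEF, BDE, BDF, BFG, DEG, EFG

so the chain groups are C_0 ≅ Z^6, C_1 ≅ Z^15, C_2 ≅ Z^10.

The boundary map ∂_1: C_1 → C_0 maps an edge to its endpoints' difference, ∂[p,q] = q − p. For instance
  ∂BG = G − B.
As a 6×15 matrix over Z this has rank 5, with invariant factors (1,1,1,1,1).

Boundary ∂_2: C_2 → C_1 sends each 2-simplex [p,q,r] to [q,r] − [p,r] + [p,q]. For instance
  ∂DEG = EG − DG + DE,
  ∂ADF = DF − AF + AD.
As a 15×10 matrix over Z this has rank 10, with invariant factors (1,1,1,1,1,1,1,1,1,2).

Reading off H_k = ker ∂_k / im ∂_{k+1}:

  H_0: rank C_0 − rank ∂_1 = 6 − 5 = 1, and the invariant factors of ∂_1 are all 1, so H_0 = Z.
  H_1: rank ker ∂_1 − rank ∂_2 = (15 − 5) − 10 = 0, and ∂_2 has invariant factor 2 > 1, so H_1 = Z/2.
  H_2: rank ker ∂_2 − rank ∂_3 = (10 − 10) − 0 = 0, and there is no ∂_3, so H_2 = 0.

As a check, the Euler characteristic is 6 − 15 + 10 = 1, which agrees with 1 − 0 + 0 = 1.
(K is a triangulation of the real projective plane RP^2.)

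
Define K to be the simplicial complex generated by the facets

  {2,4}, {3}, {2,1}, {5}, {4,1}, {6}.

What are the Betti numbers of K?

Order the vertices as 1 < 2 < 3 < 4 < 5 < 6. Listing each simplex with vertices in this order, K has dimension 1 with simplices:

  0-simplices (6): [1], [2], [3], [4], [5], [6]
  1-simplices (3): [1,2], [1,4], [2,4]

Hence C_0 ≅ Z^6, C_1 ≅ Z^3.

The boundary map ∂_1: C_1 → C_0 maps an edge to its endpoints' difference, ∂[p,q] = q − p.
This gives a 6×3 integer matrix of rank 2; reducing to Smith normal form yields diagonal entries (1,1).

Computing H_k = (kernel of ∂_k) / (image of ∂_{k+1}):

  H_0: rank C_0 − rank ∂_1 = 6 − 2 = 4, and the invariant factors of ∂_1 are all 1, so H_0 = Z^4.
  H_1: rank ker ∂_1 − rank ∂_2 = (3 − 2) − 0 = 1, and there is no ∂_2, so H_1 = Z.

As a check, the Euler characteristic is 6 − 3 = 3, which agrees with 4 − 1 = 3.
(K is a triangulation of the disjoint union of the circle S^1 and a set of 3 points.)

Hence the Betti numbers are b_0 = 4, b_1 = 1.

b_0 = 4, b_1 = 1.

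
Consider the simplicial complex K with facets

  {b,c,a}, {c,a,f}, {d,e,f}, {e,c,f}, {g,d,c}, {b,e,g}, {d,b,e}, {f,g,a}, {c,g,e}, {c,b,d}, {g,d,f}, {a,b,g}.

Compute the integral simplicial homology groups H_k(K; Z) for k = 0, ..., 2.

H_0 = Z,  H_1 = Z/2,  H_2 = 0.

Order the vertices as a < b < c < d < e < f < g. Listing each simplex with vertices in this order, K has dimension 2 with simplices:

  0-simplices (7): a, b, c, d, e, f, g
  1-simplices (18): ab, ac, af, ag, bc, bd, be, bg, cd, ce, cf, cg, de, df, dg, ef, eg, fg
  2-simplices (12): abc, abg, acf, afg, bcd, bde, beg, cdg, cef, ceg, def, dfg

so the chain groups are C_0 ≅ Z^7, C_1 ≅ Z^18, C_2 ≅ Z^12.

∂_1: C_1 → C_0 is given by ∂[p,q] = [q] − [p]. For instance
  ∂df = f − d.
As a 7×18 matrix over Z this has rank 6, with invariant factors (1,1,1,1,1,1).

∂_2: C_2 → C_1 maps a triangle to the signed sum of its edges. For instance
  ∂acf = cf − af + ac,
  ∂def = ef − df + de.
This gives a 18×12 integer matrix of rank 12; reducing to Smith normal form yields diagonal entries (1,1,1,1,1,1,1,1,1,1,1,2).

Now H_k = ker ∂_k / im ∂_{k+1}, so:

  H_0: rank C_0 − rank ∂_1 = 7 − 6 = 1, and the invariant factors of ∂_1 are all 1, so H_0 ≅ Z.
  H_1: rank ker ∂_1 − rank ∂_2 = (18 − 6) − 12 = 0, and ∂_2 has invariant factor 2 > 1, so H_1 ≅ Z/2.
  H_2: rank ker ∂_2 − rank ∂_3 = (12 − 12) − 0 = 0, and there is no ∂_3, so H_2 ≅ 0.

As a check, the Euler characteristic is 7 − 18 + 12 = 1, which agrees with 1 − 0 + 0 = 1.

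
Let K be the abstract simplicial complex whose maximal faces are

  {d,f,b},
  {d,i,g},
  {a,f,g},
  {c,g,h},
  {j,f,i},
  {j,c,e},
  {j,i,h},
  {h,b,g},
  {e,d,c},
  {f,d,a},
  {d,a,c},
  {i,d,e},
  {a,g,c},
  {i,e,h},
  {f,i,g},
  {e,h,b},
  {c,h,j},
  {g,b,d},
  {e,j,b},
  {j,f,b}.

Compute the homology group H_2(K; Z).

H_2 = 0.

Order the vertices as a < b < c < d < e < f < g < h < i < j. Listing each simplex with vertices in this order, K has dimension 2 with simplices:

  0-simplices (10): a, b, c, d, e, f, g, h, i, j
  1-simplices (30): ac, ad, af, ag, bd, be, bf, bg, bh, bj, cd, ce, cg, ch, cj, de, df, dg, di, eh, ei, ej, fg, fi, fj, gh, gi, hi, hj, ij
  2-simplices (20): acd, acg, adf, afg, bdf, bdg, beh, bej, bfj, bgh, cde, cej, cgh, chj, dei, dgi, ehi, fgi, fij, hij

giving chain groups C_0 ≅ Z^10, C_1 ≅ Z^30, C_2 ≅ Z^20.

The boundary map ∂_1: C_1 → C_0 maps an edge to its endpoints' difference, ∂[p,q] = q − p. For instance
  ∂ij = j − i.
As a 10×30 matrix over Z this has rank 9, with invariant factors (1,1,1,1,1,1,1,1,1).

∂_2: C_2 → C_1 acts by ∂[p,q,r] = [q,r] − [p,r] + [p,q]. For instance
  ∂bdg = dg − bg + bd,
  ∂acg = cg − ag + ac.
The resulting 30×20 matrix has rank 20, and its Smith normal form has invariant factors (1,1,1,1,1,1,1,1,1,1,1,1,1,1,1,1,1,1,1,2).

Now H_k = ker ∂_k / im ∂_{k+1}, so:

  H_2: rank ker ∂_2 − rank ∂_3 = (20 − 20) − 0 = 0, and there is no ∂_3, so H_2 = 0.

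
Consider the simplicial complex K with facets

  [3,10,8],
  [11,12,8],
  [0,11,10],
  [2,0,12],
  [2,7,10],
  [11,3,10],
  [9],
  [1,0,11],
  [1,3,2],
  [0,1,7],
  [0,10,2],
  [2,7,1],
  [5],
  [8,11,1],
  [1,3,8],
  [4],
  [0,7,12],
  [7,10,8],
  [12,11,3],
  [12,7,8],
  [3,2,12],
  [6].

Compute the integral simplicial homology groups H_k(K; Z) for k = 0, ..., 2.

H_0 ≅ Z^5,  H_1 ≅ Z ⊕ Z/2,  H_2 = 0.

Fix the vertex order 0 < 1 < 2 < 3 < 4 < 5 < 6 < 7 < 8 < 9 < 10 < 11 < 12 and write every simplex with vertices in increasing order. Then dim K = 2 and the simplices of K are:

  0-simplices (13): [0], [1], [2], [3], [4], [5], [6], [7], [8], [9], [10], [11], [12]
  1-simplices (27): (27 of them)
  2-simplices (18): (18 of them)

giving chain groups C_0 ≅ Z^13, C_1 ≅ Z^27, C_2 ≅ Z^18.

∂_1: C_1 → C_0 maps an edge to its endpoints' difference, ∂[p,q] = q − p.
The 13×27 boundary matrix has rank 8 and Smith normal form diag(1,1,1,1,1,1,1,1).

The boundary map ∂_2: C_2 → C_1 acts by ∂[p,q,r] = [q,r] − [p,r] + [p,q]. For instance
  ∂[0,7,12] = [7,12] − [0,12] + [0,7],
  ∂[1,2,3] = [2,3] − [1,3] + [1,2].
This gives a 27×18 integer matrix of rank 18; reducing to Smith normal form yields diagonal entries (1,1,1,1,1,1,1,1,1,1,1,1,1,1,1,1,1,2).

Now H_k = ker ∂_k / im ∂_{k+1}, so:

  H_0: rank C_0 − rank ∂_1 = 13 − 8 = 5, and the invariant factors of ∂_1 are all 1, so H_0 = Z^5.
  H_1: rank ker ∂_1 − rank ∂_2 = (27 − 8) − 18 = 1, and ∂_2 has invariant factor 2 > 1, so H_1 = Z ⊕ Z/2.
  H_2: rank ker ∂_2 − rank ∂_3 = (18 − 18) − 0 = 0, and there is no ∂_3, so H_2 = 0.

(K is a triangulation of the disjoint union of a set of 4 points and the Klein bottle.)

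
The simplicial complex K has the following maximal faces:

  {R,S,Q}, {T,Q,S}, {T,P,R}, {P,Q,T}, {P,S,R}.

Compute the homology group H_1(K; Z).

H_1 = Z.

Take the total order P < Q < R < S < T on the vertex set. Then K (dimension 2) consists of the simplices:

  0-simplices (5): P, Q, R, S, T
  1-simplices (10): PQ, PR, PS, PT, QR, QS, QT, RS, RT, ST
  2-simplices (5): PQT, PRS, PRT, QRS, QST

Hence C_0 ≅ Z^5, C_1 ≅ Z^10, C_2 ≅ Z^5.

Boundary ∂_1: C_1 → C_0 maps an edge to its endpoints' difference, ∂[p,q] = q − p. For instance
  ∂RT = T − R.
As a 5×10 matrix over Z this has rank 4, with invariant factors (1,1,1,1).

Boundary ∂_2: C_2 → C_1 maps a triangle to the signed sum of its edges. For instance
  ∂PRT = RT − PT + PR,
  ∂QST = ST − QT + QS.
The 10×5 boundary matrix has rank 5 and Smith normal form diag(1,1,1,1,1).

Now H_k = ker ∂_k / im ∂_{k+1}, so:

  H_1: rank ker ∂_1 − rank ∂_2 = (10 − 4) − 5 = 1, and the invariant factors of ∂_2 are all 1, so H_1 = Z.

(K is a triangulation of the Möbius band.)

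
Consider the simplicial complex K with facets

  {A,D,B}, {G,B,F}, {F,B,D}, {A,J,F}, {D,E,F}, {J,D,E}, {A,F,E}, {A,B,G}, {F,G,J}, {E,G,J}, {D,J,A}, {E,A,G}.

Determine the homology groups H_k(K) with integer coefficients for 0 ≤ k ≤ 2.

We work with the vertex ordering A < B < D < E < F < G < J. The simplices of K, each written with vertices in increasing order, are:

  0-simplices (7): A, B, D, E, F, G, J
  1-simplices (18): AB, AD, AE, AF, AG, AJ, BD, BF, BG, DE, DF, DJ, EF, EG, EJ, FG, FJ, GJ
  2-simplices (12): ABD, ABG, ADJ, AEF, AEG, AFJ, BDF, BFG, DEF, DEJ, EGJ, FGJ

giving chain groups C_0 ≅ Z^7, C_1 ≅ Z^18, C_2 ≅ Z^12.

The boundary map ∂_1: C_1 → C_0 maps an edge to its endpoints' difference, ∂[p,q] = q − p. For instance
  ∂BG = G − B.
This gives a 7×18 integer matrix of rank 6; reducing to Smith normal form yields diagonal entries (1,1,1,1,1,1).

The boundary map ∂_2: C_2 → C_1 sends each 2-simplex [p,q,r] to [q,r] − [p,r] + [p,q]. For instance
  ∂FGJ = GJ − FJ + FG,
  ∂EGJ = GJ − EJ + EG.
The resulting 18×12 matrix has rank 12, and its Smith normal form has invariant factors (1,1,1,1,1,1,1,1,1,1,1,2).

Now H_k = ker ∂_k / im ∂_{k+1}, so:

  H_0: rank C_0 − rank ∂_1 = 7 − 6 = 1, and the invariant factors of ∂_1 are all 1, so H_0 ≅ Z.
  H_1: rank ker ∂_1 − rank ∂_2 = (18 − 6) − 12 = 0, and ∂_2 has invariant factor 2 > 1, so H_1 ≅ Z/2Z.
  H_2: rank ker ∂_2 − rank ∂_3 = (12 − 12) − 0 = 0, and there is no ∂_3, so H_2 ≅ 0.

(K is a triangulation of the real projective plane RP^2.)

H_0 ≅ Z,  H_1 ≅ Z/2Z,  H_2 = 0.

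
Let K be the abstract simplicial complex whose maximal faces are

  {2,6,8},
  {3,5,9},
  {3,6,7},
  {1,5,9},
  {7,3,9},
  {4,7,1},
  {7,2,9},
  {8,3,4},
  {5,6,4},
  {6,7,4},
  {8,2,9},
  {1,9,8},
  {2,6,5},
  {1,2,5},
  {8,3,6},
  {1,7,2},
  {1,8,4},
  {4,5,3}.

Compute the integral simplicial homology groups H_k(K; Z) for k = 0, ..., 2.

Fix the vertex order 1 < 2 < 3 < 4 < 5 < 6 < 7 < 8 < 9 and write every simplex with vertices in increasing order. Then dim K = 2 and the simplices of K are:

  0-simplices (9): [1], [2], [3], [4], [5], [6], [7], [8], [9]
  1-simplices (27): (27 of them)
  2-simplices (18): [1,2,5], [1,2,7], [1,4,7], [1,4,8], [1,5,9], [1,8,9], [2,5,6], [2,6,8], [2,7,9], [2,8,9], [3,4,5], [3,4,8], [3,5,9], [3,6,7], [3,6,8], [3,7,9], [4,5,6], [4,6,7]

Hence C_0 ≅ Z^9, C_1 ≅ Z^27, C_2 ≅ Z^18.

Boundary ∂_1: C_1 → C_0 is given by ∂[p,q] = [q] − [p]. For instance
  ∂[8,9] = [9] − [8].
As a 9×27 matrix over Z this has rank 8, with invariant factors (1,1,1,1,1,1,1,1).

The boundary map ∂_2: C_2 → C_1 maps a triangle to the signed sum of its edges. For instance
  ∂[2,8,9] = [8,9] − [2,9] + [2,8],
  ∂[3,4,5] = [4,5] − [3,5] + [3,4].
This gives a 27×18 integer matrix of rank 18; reducing to Smith normal form yields diagonal entries (1,1,1,1,1,1,1,1,1,1,1,1,1,1,1,1,1,2).

From H_k ≅ ker(∂_k) / im(∂_{k+1}) we obtain:

  H_0: rank C_0 − rank ∂_1 = 9 − 8 = 1, and the invariant factors of ∂_1 are all 1, so H_0 ≅ Z.
  H_1: rank ker ∂_1 − rank ∂_2 = (27 − 8) − 18 = 1, and ∂_2 has invariant factor 2 > 1, so H_1 ≅ Z ⊕ Z/2.
  H_2: rank ker ∂_2 − rank ∂_3 = (18 − 18) − 0 = 0, and there is no ∂_3, so H_2 ≅ 0.

As a check, the Euler characteristic is 9 − 27 + 18 = 0, which agrees with 1 − 1 + 0 = 0.

H_0 ≅ Z,  H_1 ≅ Z ⊕ Z/2,  H_2 = 0.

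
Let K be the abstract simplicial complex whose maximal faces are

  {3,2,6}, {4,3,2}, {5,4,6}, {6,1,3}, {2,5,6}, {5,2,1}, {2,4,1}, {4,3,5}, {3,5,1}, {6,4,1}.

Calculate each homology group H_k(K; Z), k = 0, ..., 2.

Take the total order 1 < 2 < 3 < 4 < 5 < 6 on the vertex set. Then K (dimension 2) consists of the simplices:

  0-simplices (6): [1], [2], [3], [4], [5], [6]
  1-simplices (15): [1,2], [1,3], [1,4], [1,5], [1,6], [2,3], [2,4], [2,5], [2,6], [3,4], [3,5], [3,6], [4,5], [4,6], [5,6]
  2-simplices (10): [1,2,4], [1,2,5], [1,3,5], [1,3,6], [1,4,6], [2,3,4], [2,3,6], [2,5,6], [3,4,5], [4,5,6]

giving chain groups C_0 ≅ Z^6, C_1 ≅ Z^15, C_2 ≅ Z^10.

The boundary map ∂_1: C_1 → C_0 is given by ∂[p,q] = [q] − [p]. For instance
  ∂[2,6] = [6] − [2].
The resulting 6×15 matrix has rank 5, and its Smith normal form has invariant factors (1,1,1,1,1).

Boundary ∂_2: C_2 → C_1 acts by ∂[p,q,r] = [q,r] − [p,r] + [p,q]. For instance
  ∂[1,3,5] = [3,5] − [1,5] + [1,3],
  ∂[2,5,6] = [5,6] − [2,6] + [2,5].
The resulting 15×10 matrix has rank 10, and its Smith normal form has invariant factors (1,1,1,1,1,1,1,1,1,2).

Now H_k = ker ∂_k / im ∂_{k+1}, so:

  H_0: rank C_0 − rank ∂_1 = 6 − 5 = 1, and the invariant factors of ∂_1 are all 1, so H_0 = Z.
  H_1: rank ker ∂_1 − rank ∂_2 = (15 − 5) − 10 = 0, and ∂_2 has invariant factor 2 > 1, so H_1 = Z/2.
  H_2: rank ker ∂_2 − rank ∂_3 = (10 − 10) − 0 = 0, and there is no ∂_3, so H_2 = 0.

H_0 = Z,  H_1 = Z/2,  H_2 = 0.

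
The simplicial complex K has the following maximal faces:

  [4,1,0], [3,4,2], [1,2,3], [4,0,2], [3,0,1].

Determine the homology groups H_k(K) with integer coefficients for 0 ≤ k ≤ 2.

Order the vertices as 0 < 1 < 2 < 3 < 4. Listing each simplex with vertices in this order, K has dimension 2 with simplices:

  0-simplices (5): [0], [1], [2], [3], [4]
  1-simplices (10): [0,1], [0,2], [0,3], [0,4], [1,2], [1,3], [1,4], [2,3], [2,4], [3,4]
  2-simplices (5): [0,1,3], [0,1,4], [0,2,4], [1,2,3], [2,3,4]

so the chain groups are C_0 ≅ Z^5, C_1 ≅ Z^10, C_2 ≅ Z^5.

The boundary map ∂_1: C_1 → C_0 is given by ∂[p,q] = [q] − [p]. For instance
  ∂[0,3] = [3] − [0].
This gives a 5×10 integer matrix of rank 4; reducing to Smith normal form yields diagonal entries (1,1,1,1).

Boundary ∂_2: C_2 → C_1 maps a triangle to the signed sum of its edges. For instance
  ∂[0,1,4] = [1,4] − [0,4] + [0,1],
  ∂[0,1,3] = [1,3] − [0,3] + [0,1].
The resulting 10×5 matrix has rank 5, and its Smith normal form has invariant factors (1,1,1,1,1).

Computing H_k = (kernel of ∂_k) / (image of ∂_{k+1}):

  H_0: rank C_0 − rank ∂_1 = 5 − 4 = 1, and the invariant factors of ∂_1 are all 1, so H_0 = Z.
  H_1: rank ker ∂_1 − rank ∂_2 = (10 − 4) − 5 = 1, and the invariant factors of ∂_2 are all 1, so H_1 = Z.
  H_2: rank ker ∂_2 − rank ∂_3 = (5 − 5) − 0 = 0, and there is no ∂_3, so H_2 = 0.

As a check, the Euler characteristic is 5 − 10 + 5 = 0, which agrees with 1 − 1 + 0 = 0.
(K is a triangulation of the Möbius band.)

H_0 ≅ Z,  H_1 ≅ Z,  H_2 = 0.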